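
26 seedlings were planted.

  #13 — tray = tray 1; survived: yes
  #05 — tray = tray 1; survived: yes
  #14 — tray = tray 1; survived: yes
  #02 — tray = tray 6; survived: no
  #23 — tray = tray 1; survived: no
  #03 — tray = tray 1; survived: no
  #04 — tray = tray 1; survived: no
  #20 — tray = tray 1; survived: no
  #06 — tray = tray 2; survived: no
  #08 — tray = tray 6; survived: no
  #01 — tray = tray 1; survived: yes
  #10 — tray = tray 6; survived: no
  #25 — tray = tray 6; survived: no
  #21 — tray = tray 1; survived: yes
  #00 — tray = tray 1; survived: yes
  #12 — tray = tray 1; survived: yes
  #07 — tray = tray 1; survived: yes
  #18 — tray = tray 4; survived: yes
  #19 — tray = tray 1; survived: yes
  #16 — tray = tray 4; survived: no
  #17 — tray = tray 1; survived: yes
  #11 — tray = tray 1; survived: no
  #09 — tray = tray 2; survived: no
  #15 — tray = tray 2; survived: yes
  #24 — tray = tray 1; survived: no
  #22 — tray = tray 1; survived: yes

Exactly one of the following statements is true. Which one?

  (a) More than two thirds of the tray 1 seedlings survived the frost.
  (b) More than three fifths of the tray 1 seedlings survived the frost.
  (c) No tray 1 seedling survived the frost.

(b)

|A| = 17, |A ∩ B| = 11, |A ∖ B| = 6.
(a) requires |A ∩ B| / |A| > 2/3: false.
(b) requires |A ∩ B| / |A| > 3/5: true.
(c) requires A ∩ B = ∅ (|A ∩ B| = 0): false.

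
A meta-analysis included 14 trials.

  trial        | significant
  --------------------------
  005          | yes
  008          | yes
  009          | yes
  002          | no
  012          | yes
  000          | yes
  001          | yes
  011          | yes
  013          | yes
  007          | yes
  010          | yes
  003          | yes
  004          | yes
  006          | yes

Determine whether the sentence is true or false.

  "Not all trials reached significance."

True

The determiner here denotes the relation: A ⊄ B (|A ∖ B| ≥ 1).
A (the restrictor) = {005, 008, 009, 002, 012, 000, 001, 011, 013, 007, 010, 003, 004, 006}, |A| = 14.
A ∖ B = {002}, so |A ∖ B| = 1.
So the statement is true.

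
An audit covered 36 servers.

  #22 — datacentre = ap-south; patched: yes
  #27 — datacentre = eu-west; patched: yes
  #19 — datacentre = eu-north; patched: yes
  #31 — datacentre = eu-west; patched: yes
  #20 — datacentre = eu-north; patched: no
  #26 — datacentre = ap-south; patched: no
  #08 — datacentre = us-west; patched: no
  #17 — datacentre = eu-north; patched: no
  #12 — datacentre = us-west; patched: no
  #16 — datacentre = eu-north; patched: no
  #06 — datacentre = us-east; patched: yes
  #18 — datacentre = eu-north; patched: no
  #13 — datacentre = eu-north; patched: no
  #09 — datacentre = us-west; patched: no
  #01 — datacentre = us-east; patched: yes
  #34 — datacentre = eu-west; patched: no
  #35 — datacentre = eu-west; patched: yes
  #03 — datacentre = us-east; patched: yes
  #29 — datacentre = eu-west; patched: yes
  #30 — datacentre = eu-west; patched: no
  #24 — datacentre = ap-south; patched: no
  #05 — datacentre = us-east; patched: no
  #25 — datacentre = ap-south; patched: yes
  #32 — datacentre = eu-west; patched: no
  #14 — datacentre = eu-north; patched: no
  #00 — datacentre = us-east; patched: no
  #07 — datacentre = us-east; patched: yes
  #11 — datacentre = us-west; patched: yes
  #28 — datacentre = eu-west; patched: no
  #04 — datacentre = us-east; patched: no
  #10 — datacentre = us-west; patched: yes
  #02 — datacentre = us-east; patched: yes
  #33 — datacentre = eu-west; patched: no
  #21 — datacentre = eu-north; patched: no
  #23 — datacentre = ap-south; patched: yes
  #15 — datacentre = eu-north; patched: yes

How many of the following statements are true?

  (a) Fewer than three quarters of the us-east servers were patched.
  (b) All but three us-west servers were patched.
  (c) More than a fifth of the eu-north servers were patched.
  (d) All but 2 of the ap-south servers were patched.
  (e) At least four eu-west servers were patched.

(a) us-east: |A| = 8, |A ∩ B| = 5; needs |A ∩ B| / |A| < 3/4 — true.
(b) us-west: |A| = 5, |A ∩ B| = 2; needs |A ∖ B| = 3 — true.
(c) eu-north: |A| = 9, |A ∩ B| = 2; needs |A ∩ B| / |A| > 1/5 — true.
(d) ap-south: |A| = 5, |A ∩ B| = 3; needs |A ∖ B| = 2 — true.
(e) eu-west: |A| = 9, |A ∩ B| = 4; needs |A ∩ B| ≥ 4 — true.

5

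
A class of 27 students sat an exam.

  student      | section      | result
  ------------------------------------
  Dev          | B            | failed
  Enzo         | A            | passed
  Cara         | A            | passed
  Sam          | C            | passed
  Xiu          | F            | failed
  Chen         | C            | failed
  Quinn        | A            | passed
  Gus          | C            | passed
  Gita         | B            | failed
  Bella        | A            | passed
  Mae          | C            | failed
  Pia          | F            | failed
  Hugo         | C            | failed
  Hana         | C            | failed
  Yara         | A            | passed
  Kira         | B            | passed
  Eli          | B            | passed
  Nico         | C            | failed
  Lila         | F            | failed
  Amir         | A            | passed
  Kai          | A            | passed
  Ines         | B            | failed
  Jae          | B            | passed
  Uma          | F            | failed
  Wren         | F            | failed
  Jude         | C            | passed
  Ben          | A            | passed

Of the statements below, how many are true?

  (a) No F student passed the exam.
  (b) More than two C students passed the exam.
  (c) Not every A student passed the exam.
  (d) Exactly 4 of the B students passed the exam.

(a) F: |A| = 5, |A ∩ B| = 0; needs A ∩ B = ∅ (|A ∩ B| = 0) — true.
(b) C: |A| = 8, |A ∩ B| = 3; needs |A ∩ B| > 2 — true.
(c) A: |A| = 8, |A ∩ B| = 8; needs A ⊄ B (|A ∖ B| ≥ 1) — false.
(d) B: |A| = 6, |A ∩ B| = 3; needs |A ∩ B| = 4 — false.

2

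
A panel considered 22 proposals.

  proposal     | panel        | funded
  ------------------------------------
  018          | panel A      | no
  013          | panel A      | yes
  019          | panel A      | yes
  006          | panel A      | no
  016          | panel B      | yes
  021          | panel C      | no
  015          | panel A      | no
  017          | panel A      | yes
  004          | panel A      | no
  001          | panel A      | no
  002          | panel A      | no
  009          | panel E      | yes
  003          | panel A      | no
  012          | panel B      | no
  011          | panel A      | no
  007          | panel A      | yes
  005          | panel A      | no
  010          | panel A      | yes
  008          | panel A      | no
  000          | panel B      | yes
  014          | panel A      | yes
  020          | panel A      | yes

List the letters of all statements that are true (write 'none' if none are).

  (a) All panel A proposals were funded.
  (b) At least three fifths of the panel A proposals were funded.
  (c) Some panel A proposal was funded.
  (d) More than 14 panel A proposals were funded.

(c)

|A| = 17, |A ∩ B| = 7, |A ∖ B| = 10.
(a) A ⊆ B, i.e. every element of A is in B (|A ∖ B| = 0): fails.
(b) |A ∩ B| / |A| ≥ 3/5: fails.
(c) A ∩ B ≠ ∅ (|A ∩ B| ≥ 1): holds.
(d) |A ∩ B| > 14: fails.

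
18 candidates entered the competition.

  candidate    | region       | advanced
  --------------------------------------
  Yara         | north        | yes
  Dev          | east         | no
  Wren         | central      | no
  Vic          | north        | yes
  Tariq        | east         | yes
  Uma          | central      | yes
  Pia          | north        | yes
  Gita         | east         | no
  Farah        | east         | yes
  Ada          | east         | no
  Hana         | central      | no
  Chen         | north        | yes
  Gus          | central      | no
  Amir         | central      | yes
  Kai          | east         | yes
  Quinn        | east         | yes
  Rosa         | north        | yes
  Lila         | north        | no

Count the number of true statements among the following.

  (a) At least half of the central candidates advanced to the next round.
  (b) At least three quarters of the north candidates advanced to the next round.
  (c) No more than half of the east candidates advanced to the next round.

1

(a) central: |A| = 5, |A ∩ B| = 2; needs |A ∩ B| ≥ |A ∖ B| — false.
(b) north: |A| = 6, |A ∩ B| = 5; needs |A ∩ B| / |A| ≥ 3/4 — true.
(c) east: |A| = 7, |A ∩ B| = 4; needs |A ∩ B| ≤ |A ∖ B| — false.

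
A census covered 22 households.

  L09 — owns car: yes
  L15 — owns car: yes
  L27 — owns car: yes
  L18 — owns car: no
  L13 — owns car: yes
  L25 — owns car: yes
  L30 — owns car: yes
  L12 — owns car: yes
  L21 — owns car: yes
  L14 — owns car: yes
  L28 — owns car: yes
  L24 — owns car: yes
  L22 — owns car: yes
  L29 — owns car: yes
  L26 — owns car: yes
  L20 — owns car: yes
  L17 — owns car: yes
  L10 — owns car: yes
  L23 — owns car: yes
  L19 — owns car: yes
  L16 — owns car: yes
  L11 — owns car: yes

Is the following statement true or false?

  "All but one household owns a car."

True

'All but one household owns a car' holds iff |A ∖ B| = 1.
|A| = 22, |A ∩ B| = 21, |A ∖ B| = 1.
|A ∖ B| = 1, so the statement is true.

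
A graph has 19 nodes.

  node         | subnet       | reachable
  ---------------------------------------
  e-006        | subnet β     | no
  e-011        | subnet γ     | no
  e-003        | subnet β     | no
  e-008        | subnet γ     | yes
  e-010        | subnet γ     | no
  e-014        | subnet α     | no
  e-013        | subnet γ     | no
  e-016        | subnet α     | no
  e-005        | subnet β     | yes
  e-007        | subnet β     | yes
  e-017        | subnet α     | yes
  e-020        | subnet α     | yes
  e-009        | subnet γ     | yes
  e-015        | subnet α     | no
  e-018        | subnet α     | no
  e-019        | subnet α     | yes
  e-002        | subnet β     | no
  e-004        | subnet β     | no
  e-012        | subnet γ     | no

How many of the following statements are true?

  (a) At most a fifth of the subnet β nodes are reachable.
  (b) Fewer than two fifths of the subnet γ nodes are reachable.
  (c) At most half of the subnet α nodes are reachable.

2

(a) subnet β: |A| = 6, |A ∩ B| = 2; needs |A ∩ B| / |A| ≤ 1/5 — false.
(b) subnet γ: |A| = 6, |A ∩ B| = 2; needs |A ∩ B| / |A| < 2/5 — true.
(c) subnet α: |A| = 7, |A ∩ B| = 3; needs |A ∩ B| ≤ |A ∖ B| — true.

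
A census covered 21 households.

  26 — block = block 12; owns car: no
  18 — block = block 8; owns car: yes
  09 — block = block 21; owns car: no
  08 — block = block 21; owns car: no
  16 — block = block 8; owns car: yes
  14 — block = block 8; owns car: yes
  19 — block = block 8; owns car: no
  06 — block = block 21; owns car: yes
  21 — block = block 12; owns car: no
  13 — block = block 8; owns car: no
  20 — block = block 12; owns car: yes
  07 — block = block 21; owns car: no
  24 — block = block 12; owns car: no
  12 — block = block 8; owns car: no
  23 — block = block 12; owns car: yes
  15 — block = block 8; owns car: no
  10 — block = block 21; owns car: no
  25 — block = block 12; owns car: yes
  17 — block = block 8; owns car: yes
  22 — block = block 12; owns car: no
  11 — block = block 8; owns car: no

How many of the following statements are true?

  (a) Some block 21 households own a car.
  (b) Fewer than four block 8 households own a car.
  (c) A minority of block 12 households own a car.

(a) block 21: |A| = 5, |A ∩ B| = 1; needs A ∩ B ≠ ∅ (|A ∩ B| ≥ 1) — true.
(b) block 8: |A| = 9, |A ∩ B| = 4; needs |A ∩ B| < 4 — false.
(c) block 12: |A| = 7, |A ∩ B| = 3; needs |A ∩ B| < |A ∖ B| — true.

2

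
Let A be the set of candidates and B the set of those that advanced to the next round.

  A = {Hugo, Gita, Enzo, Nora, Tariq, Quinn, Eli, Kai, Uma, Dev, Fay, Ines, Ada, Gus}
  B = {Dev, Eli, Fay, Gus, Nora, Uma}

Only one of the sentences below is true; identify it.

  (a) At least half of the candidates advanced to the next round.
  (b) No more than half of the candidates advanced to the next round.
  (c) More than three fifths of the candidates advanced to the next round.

|A| = 14, |A ∩ B| = 6, |A ∖ B| = 8.
(a) requires |A ∩ B| ≥ |A ∖ B|: false.
(b) requires |A ∩ B| ≤ |A ∖ B|: true.
(c) requires |A ∩ B| / |A| > 3/5: false.

(b)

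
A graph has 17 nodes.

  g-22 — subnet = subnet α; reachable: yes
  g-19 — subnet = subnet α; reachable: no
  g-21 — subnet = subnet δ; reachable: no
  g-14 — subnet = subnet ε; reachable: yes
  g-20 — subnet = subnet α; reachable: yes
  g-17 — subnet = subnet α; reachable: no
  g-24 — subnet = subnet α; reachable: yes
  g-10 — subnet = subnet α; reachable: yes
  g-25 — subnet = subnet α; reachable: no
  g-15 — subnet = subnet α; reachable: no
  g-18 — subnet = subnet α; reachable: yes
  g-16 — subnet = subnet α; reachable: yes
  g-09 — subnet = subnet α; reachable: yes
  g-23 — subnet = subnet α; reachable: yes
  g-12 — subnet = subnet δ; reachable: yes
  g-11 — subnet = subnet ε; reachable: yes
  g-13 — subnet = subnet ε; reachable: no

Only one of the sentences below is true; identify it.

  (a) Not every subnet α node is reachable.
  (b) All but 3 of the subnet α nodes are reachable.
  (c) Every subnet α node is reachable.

(a)

|A| = 12, |A ∩ B| = 8, |A ∖ B| = 4.
(a) requires A ⊄ B (|A ∖ B| ≥ 1): true.
(b) requires |A ∖ B| = 3: false.
(c) requires A ⊆ B, i.e. every element of A is in B (|A ∖ B| = 0): false.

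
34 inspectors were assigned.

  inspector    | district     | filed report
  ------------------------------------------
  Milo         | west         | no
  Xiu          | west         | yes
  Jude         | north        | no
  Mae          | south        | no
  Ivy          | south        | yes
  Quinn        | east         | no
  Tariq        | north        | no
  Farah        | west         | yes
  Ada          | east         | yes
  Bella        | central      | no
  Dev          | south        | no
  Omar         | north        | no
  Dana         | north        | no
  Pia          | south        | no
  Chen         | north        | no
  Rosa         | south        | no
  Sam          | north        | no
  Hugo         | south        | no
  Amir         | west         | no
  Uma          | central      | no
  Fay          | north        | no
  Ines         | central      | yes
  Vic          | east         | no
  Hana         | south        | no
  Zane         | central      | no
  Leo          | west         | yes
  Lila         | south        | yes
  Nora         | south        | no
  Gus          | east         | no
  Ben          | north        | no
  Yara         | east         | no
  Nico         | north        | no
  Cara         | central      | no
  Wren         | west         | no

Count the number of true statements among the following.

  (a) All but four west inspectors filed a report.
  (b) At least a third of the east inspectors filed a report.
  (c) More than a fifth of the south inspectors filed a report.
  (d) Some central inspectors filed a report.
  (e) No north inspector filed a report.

(a) west: |A| = 6, |A ∩ B| = 3; needs |A ∖ B| = 4 — false.
(b) east: |A| = 5, |A ∩ B| = 1; needs |A ∩ B| / |A| ≥ 1/3 — false.
(c) south: |A| = 9, |A ∩ B| = 2; needs |A ∩ B| / |A| > 1/5 — true.
(d) central: |A| = 5, |A ∩ B| = 1; needs A ∩ B ≠ ∅ (|A ∩ B| ≥ 1) — true.
(e) north: |A| = 9, |A ∩ B| = 0; needs A ∩ B = ∅ (|A ∩ B| = 0) — true.

3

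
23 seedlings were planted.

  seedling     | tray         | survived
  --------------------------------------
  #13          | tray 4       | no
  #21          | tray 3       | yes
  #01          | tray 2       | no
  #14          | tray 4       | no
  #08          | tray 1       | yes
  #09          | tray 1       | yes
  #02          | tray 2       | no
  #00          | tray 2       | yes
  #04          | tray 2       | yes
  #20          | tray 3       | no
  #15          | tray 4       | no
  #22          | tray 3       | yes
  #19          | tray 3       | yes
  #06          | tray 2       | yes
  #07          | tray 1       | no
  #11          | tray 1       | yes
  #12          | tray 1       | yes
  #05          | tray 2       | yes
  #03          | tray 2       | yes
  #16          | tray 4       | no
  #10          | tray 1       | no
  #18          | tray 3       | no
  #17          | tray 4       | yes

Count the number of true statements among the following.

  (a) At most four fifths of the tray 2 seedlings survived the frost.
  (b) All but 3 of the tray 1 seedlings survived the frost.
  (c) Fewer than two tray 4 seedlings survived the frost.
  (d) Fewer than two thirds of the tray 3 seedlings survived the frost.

3

(a) tray 2: |A| = 7, |A ∩ B| = 5; needs |A ∩ B| / |A| ≤ 4/5 — true.
(b) tray 1: |A| = 6, |A ∩ B| = 4; needs |A ∖ B| = 3 — false.
(c) tray 4: |A| = 5, |A ∩ B| = 1; needs |A ∩ B| < 2 — true.
(d) tray 3: |A| = 5, |A ∩ B| = 3; needs |A ∩ B| / |A| < 2/3 — true.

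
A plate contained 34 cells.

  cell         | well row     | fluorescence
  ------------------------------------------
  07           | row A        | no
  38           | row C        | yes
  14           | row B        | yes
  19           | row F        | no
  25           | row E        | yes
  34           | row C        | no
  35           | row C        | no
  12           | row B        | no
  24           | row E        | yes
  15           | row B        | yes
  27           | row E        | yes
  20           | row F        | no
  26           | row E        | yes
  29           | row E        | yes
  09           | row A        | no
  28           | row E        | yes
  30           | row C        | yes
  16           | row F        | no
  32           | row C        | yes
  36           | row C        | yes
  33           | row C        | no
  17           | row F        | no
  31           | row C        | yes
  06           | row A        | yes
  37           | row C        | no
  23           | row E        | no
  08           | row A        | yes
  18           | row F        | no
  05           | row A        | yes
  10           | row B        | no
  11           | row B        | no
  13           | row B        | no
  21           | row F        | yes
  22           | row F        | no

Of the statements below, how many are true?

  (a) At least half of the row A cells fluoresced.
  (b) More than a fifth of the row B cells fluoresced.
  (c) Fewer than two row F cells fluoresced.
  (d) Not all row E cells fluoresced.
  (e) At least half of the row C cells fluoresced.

5

(a) row A: |A| = 5, |A ∩ B| = 3; needs |A ∩ B| ≥ |A ∖ B| — true.
(b) row B: |A| = 6, |A ∩ B| = 2; needs |A ∩ B| / |A| > 1/5 — true.
(c) row F: |A| = 7, |A ∩ B| = 1; needs |A ∩ B| < 2 — true.
(d) row E: |A| = 7, |A ∩ B| = 6; needs A ⊄ B (|A ∖ B| ≥ 1) — true.
(e) row C: |A| = 9, |A ∩ B| = 5; needs |A ∩ B| ≥ |A ∖ B| — true.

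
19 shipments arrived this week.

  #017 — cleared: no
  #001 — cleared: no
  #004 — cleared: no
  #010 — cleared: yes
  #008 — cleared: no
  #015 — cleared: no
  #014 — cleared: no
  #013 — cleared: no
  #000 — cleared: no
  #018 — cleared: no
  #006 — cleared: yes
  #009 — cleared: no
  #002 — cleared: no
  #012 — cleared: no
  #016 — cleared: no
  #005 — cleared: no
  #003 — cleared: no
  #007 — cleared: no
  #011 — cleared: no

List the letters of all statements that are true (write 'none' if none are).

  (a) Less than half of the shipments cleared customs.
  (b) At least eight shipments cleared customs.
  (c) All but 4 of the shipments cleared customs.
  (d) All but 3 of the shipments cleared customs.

|A| = 19, |A ∩ B| = 2, |A ∖ B| = 17.
(a) |A ∩ B| < |A ∖ B|: holds.
(b) |A ∩ B| ≥ 8: fails.
(c) |A ∖ B| = 4: fails.
(d) |A ∖ B| = 3: fails.

(a)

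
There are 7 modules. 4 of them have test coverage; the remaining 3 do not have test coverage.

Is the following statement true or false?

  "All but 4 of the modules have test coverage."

False

Truth condition: |A ∖ B| = 4.
|A| = 7, |A ∩ B| = 4, |A ∖ B| = 3.
|A ∖ B| = 3, so the statement is false.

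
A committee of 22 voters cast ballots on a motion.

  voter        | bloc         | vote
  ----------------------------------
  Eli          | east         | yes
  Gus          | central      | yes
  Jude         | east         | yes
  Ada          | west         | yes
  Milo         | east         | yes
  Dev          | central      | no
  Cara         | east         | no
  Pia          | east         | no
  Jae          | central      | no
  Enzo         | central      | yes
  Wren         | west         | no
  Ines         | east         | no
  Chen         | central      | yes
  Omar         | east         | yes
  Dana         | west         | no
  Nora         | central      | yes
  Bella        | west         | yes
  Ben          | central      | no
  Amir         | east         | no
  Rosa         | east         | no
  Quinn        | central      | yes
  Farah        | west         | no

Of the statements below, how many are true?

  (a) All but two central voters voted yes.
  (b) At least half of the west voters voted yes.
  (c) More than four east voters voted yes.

0

(a) central: |A| = 8, |A ∩ B| = 5; needs |A ∖ B| = 2 — false.
(b) west: |A| = 5, |A ∩ B| = 2; needs |A ∩ B| ≥ |A ∖ B| — false.
(c) east: |A| = 9, |A ∩ B| = 4; needs |A ∩ B| > 4 — false.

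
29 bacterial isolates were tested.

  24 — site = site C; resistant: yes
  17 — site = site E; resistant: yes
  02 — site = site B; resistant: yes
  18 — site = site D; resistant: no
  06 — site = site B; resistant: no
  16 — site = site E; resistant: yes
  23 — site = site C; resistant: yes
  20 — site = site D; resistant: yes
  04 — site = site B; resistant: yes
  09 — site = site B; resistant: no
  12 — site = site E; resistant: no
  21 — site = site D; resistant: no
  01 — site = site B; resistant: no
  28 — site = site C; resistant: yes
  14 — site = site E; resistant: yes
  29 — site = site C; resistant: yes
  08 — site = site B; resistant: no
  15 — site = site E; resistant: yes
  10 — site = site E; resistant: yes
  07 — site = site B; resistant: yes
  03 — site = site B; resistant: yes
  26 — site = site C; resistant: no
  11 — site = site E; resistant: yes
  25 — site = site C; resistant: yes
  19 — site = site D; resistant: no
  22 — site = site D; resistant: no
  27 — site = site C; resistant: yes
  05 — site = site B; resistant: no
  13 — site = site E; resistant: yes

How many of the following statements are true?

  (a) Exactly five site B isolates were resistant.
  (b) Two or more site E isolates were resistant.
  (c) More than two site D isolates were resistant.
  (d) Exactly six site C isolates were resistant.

2

(a) site B: |A| = 9, |A ∩ B| = 4; needs |A ∩ B| = 5 — false.
(b) site E: |A| = 8, |A ∩ B| = 7; needs |A ∩ B| ≥ 2 — true.
(c) site D: |A| = 5, |A ∩ B| = 1; needs |A ∩ B| > 2 — false.
(d) site C: |A| = 7, |A ∩ B| = 6; needs |A ∩ B| = 6 — true.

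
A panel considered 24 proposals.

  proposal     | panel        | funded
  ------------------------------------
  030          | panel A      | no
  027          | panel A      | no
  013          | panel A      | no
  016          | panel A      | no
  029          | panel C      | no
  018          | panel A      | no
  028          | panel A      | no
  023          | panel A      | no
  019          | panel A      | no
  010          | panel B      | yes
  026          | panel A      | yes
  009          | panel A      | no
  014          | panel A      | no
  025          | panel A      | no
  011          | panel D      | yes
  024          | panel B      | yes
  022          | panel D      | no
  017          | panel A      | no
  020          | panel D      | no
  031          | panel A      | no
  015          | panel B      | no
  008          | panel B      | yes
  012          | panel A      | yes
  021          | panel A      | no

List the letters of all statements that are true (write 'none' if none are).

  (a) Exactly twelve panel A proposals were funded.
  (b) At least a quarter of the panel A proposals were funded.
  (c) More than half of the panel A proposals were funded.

|A| = 16, |A ∩ B| = 2, |A ∖ B| = 14.
(a) |A ∩ B| = 12: fails.
(b) |A ∩ B| / |A| ≥ 1/4: fails.
(c) |A ∩ B| > |A ∖ B|: fails.

none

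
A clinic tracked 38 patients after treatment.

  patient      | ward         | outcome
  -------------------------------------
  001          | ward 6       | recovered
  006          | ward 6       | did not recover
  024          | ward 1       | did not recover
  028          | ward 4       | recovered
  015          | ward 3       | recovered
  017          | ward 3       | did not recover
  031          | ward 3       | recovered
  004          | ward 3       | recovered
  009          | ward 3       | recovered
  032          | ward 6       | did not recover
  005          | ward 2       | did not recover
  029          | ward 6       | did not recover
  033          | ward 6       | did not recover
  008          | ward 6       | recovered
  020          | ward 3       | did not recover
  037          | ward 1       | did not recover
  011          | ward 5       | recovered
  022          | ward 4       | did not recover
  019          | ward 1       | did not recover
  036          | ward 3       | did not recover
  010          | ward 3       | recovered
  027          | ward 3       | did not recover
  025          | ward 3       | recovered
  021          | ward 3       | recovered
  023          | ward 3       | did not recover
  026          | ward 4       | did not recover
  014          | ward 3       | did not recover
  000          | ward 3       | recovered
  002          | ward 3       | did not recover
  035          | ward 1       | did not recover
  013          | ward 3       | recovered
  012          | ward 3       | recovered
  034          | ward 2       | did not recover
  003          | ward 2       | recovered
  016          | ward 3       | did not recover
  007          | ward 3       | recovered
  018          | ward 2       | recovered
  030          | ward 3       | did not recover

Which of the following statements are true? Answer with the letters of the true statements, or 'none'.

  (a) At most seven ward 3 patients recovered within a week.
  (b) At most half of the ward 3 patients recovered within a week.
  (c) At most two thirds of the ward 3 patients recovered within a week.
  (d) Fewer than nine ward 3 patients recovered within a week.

(c)

|A| = 20, |A ∩ B| = 11, |A ∖ B| = 9.
(a) |A ∩ B| ≤ 7: fails.
(b) |A ∩ B| ≤ |A ∖ B|: fails.
(c) |A ∩ B| / |A| ≤ 2/3: holds.
(d) |A ∩ B| < 9: fails.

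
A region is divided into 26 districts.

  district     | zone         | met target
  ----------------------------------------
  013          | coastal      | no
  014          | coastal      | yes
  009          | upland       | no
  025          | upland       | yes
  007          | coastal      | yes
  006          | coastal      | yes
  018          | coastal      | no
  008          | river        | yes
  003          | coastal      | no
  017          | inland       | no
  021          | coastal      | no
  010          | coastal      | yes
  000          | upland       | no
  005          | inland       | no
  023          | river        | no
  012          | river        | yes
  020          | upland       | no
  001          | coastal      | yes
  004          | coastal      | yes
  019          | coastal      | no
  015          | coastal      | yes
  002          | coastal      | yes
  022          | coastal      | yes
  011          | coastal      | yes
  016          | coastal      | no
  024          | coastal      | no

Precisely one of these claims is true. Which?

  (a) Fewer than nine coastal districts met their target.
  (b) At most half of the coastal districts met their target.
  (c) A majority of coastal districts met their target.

|A| = 17, |A ∩ B| = 10, |A ∖ B| = 7.
(a) requires |A ∩ B| < 9: false.
(b) requires |A ∩ B| ≤ |A ∖ B|: false.
(c) requires |A ∩ B| > |A ∖ B|: true.

(c)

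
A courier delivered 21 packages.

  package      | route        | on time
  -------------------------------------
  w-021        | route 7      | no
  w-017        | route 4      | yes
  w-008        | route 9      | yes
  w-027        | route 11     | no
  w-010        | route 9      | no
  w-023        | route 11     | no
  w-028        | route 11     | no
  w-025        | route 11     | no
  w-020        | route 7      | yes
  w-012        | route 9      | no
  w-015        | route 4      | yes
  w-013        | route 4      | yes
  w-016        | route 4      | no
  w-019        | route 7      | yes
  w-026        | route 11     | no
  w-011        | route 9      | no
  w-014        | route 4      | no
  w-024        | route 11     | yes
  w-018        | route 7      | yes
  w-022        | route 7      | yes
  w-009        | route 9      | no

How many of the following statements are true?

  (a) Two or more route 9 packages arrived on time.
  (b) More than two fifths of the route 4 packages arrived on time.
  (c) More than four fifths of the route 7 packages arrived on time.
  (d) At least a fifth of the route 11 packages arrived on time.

1

(a) route 9: |A| = 5, |A ∩ B| = 1; needs |A ∩ B| ≥ 2 — false.
(b) route 4: |A| = 5, |A ∩ B| = 3; needs |A ∩ B| / |A| > 2/5 — true.
(c) route 7: |A| = 5, |A ∩ B| = 4; needs |A ∩ B| / |A| > 4/5 — false.
(d) route 11: |A| = 6, |A ∩ B| = 1; needs |A ∩ B| / |A| ≥ 1/5 — false.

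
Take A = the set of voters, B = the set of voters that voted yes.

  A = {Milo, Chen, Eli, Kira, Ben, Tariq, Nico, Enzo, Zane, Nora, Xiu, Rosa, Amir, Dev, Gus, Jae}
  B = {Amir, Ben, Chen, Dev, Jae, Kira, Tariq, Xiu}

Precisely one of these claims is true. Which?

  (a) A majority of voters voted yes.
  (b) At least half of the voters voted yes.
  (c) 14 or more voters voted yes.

|A| = 16, |A ∩ B| = 8, |A ∖ B| = 8.
(a) requires |A ∩ B| > |A ∖ B|: false.
(b) requires |A ∩ B| ≥ |A ∖ B|: true.
(c) requires |A ∩ B| ≥ 14: false.

(b)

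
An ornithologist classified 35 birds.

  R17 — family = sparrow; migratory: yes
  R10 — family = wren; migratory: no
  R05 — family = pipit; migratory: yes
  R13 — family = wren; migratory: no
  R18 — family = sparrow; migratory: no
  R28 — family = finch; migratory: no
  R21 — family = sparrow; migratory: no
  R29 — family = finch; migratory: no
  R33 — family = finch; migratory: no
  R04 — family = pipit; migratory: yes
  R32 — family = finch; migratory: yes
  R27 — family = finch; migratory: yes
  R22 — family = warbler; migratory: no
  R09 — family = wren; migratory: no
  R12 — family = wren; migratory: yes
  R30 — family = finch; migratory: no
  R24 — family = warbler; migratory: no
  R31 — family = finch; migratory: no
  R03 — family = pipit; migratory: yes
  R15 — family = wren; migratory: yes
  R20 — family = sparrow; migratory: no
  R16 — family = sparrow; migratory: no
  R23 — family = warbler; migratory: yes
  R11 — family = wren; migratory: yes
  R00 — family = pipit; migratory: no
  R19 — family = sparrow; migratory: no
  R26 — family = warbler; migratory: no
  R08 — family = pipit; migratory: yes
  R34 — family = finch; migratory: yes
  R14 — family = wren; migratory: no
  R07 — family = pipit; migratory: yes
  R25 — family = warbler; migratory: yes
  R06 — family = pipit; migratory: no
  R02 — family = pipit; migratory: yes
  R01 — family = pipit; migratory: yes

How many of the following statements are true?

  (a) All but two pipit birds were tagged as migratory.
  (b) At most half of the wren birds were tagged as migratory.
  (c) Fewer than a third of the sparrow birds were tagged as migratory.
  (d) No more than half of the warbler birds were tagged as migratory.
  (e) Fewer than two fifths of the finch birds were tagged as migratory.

(a) pipit: |A| = 9, |A ∩ B| = 7; needs |A ∖ B| = 2 — true.
(b) wren: |A| = 7, |A ∩ B| = 3; needs |A ∩ B| ≤ |A ∖ B| — true.
(c) sparrow: |A| = 6, |A ∩ B| = 1; needs |A ∩ B| / |A| < 1/3 — true.
(d) warbler: |A| = 5, |A ∩ B| = 2; needs |A ∩ B| ≤ |A ∖ B| — true.
(e) finch: |A| = 8, |A ∩ B| = 3; needs |A ∩ B| / |A| < 2/5 — true.

5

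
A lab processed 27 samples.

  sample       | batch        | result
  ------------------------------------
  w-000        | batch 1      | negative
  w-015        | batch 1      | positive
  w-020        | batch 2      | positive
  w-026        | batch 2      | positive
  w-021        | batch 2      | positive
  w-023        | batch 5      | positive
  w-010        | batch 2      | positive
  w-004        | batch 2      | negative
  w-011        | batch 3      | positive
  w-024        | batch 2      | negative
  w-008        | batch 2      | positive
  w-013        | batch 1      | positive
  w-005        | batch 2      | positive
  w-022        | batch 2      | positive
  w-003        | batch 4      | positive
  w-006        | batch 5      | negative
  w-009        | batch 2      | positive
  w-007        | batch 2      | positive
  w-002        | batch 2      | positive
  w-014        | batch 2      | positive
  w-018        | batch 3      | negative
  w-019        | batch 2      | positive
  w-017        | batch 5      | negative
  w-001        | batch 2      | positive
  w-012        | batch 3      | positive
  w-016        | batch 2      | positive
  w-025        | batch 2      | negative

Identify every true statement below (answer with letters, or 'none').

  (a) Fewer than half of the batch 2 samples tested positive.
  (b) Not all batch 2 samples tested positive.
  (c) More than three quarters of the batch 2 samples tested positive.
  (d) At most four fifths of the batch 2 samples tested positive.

|A| = 17, |A ∩ B| = 14, |A ∖ B| = 3.
(a) |A ∩ B| < |A ∖ B|: fails.
(b) A ⊄ B (|A ∖ B| ≥ 1): holds.
(c) |A ∩ B| / |A| > 3/4: holds.
(d) |A ∩ B| / |A| ≤ 4/5: fails.

(b), (c)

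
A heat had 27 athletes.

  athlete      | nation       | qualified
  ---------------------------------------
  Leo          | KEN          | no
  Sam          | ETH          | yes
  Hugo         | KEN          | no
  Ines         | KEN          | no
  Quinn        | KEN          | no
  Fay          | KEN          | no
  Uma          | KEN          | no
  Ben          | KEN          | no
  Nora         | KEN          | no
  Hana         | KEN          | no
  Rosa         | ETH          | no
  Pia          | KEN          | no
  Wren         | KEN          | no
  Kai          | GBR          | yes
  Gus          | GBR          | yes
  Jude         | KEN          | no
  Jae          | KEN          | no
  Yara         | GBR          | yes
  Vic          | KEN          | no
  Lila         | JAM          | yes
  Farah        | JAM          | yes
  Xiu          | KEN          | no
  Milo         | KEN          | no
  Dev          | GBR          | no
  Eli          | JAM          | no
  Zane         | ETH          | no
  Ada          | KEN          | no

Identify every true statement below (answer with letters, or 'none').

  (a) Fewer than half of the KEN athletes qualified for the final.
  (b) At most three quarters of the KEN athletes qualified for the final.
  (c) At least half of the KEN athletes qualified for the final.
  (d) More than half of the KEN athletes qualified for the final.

|A| = 17, |A ∩ B| = 0, |A ∖ B| = 17.
(a) |A ∩ B| < |A ∖ B|: holds.
(b) |A ∩ B| / |A| ≤ 3/4: holds.
(c) |A ∩ B| ≥ |A ∖ B|: fails.
(d) |A ∩ B| > |A ∖ B|: fails.

(a), (b)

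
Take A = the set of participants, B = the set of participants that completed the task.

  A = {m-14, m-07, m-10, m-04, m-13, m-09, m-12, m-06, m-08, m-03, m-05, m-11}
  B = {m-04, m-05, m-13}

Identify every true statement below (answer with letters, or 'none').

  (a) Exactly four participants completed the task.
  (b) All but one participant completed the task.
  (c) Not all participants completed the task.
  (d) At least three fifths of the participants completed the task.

|A| = 12, |A ∩ B| = 3, |A ∖ B| = 9.
(a) |A ∩ B| = 4: fails.
(b) |A ∖ B| = 1: fails.
(c) A ⊄ B (|A ∖ B| ≥ 1): holds.
(d) |A ∩ B| / |A| ≥ 3/5: fails.

(c)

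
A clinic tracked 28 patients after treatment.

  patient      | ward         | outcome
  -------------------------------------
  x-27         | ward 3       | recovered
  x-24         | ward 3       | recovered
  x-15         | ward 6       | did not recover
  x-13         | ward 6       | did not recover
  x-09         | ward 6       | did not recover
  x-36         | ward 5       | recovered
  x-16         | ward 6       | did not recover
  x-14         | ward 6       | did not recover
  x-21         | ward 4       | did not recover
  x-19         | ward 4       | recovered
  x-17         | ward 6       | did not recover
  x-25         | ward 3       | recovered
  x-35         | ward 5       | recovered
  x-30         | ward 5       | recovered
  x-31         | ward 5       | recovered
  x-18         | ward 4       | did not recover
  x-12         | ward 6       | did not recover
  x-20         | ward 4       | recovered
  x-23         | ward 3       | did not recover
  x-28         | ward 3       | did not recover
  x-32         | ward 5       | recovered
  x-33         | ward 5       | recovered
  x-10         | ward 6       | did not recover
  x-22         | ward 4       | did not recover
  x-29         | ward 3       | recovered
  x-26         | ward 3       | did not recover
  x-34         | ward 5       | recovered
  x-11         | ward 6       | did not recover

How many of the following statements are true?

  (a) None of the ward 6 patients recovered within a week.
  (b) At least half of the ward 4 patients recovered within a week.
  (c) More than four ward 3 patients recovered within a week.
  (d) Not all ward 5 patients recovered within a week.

1

(a) ward 6: |A| = 9, |A ∩ B| = 0; needs A ∩ B = ∅ (|A ∩ B| = 0) — true.
(b) ward 4: |A| = 5, |A ∩ B| = 2; needs |A ∩ B| ≥ |A ∖ B| — false.
(c) ward 3: |A| = 7, |A ∩ B| = 4; needs |A ∩ B| > 4 — false.
(d) ward 5: |A| = 7, |A ∩ B| = 7; needs A ⊄ B (|A ∖ B| ≥ 1) — false.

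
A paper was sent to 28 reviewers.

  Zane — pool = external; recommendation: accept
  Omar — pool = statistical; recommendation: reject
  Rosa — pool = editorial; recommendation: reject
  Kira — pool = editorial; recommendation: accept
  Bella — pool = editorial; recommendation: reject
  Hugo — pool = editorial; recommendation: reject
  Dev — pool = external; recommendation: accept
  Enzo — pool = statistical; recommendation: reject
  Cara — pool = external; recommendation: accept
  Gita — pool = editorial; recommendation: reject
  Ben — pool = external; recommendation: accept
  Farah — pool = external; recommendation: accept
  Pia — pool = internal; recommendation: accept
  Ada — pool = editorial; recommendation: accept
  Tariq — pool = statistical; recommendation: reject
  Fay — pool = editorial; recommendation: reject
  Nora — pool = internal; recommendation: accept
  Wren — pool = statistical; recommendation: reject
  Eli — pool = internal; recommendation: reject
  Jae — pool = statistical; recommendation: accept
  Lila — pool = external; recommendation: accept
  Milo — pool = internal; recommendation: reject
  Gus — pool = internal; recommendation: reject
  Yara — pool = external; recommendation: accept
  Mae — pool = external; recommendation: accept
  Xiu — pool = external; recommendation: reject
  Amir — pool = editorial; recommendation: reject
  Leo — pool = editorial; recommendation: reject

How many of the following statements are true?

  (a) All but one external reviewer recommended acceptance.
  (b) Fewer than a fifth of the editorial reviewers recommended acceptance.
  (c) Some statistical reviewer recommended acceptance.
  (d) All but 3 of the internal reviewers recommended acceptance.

3

(a) external: |A| = 9, |A ∩ B| = 8; needs |A ∖ B| = 1 — true.
(b) editorial: |A| = 9, |A ∩ B| = 2; needs |A ∩ B| / |A| < 1/5 — false.
(c) statistical: |A| = 5, |A ∩ B| = 1; needs A ∩ B ≠ ∅ (|A ∩ B| ≥ 1) — true.
(d) internal: |A| = 5, |A ∩ B| = 2; needs |A ∖ B| = 3 — true.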